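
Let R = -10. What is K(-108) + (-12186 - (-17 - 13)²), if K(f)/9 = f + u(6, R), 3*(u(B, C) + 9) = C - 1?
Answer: -14172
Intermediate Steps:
u(B, C) = -28/3 + C/3 (u(B, C) = -9 + (C - 1)/3 = -9 + (-1 + C)/3 = -9 + (-⅓ + C/3) = -28/3 + C/3)
K(f) = -114 + 9*f (K(f) = 9*(f + (-28/3 + (⅓)*(-10))) = 9*(f + (-28/3 - 10/3)) = 9*(f - 38/3) = 9*(-38/3 + f) = -114 + 9*f)
K(-108) + (-12186 - (-17 - 13)²) = (-114 + 9*(-108)) + (-12186 - (-17 - 13)²) = (-114 - 972) + (-12186 - 1*(-30)²) = -1086 + (-12186 - 1*900) = -1086 + (-12186 - 900) = -1086 - 13086 = -14172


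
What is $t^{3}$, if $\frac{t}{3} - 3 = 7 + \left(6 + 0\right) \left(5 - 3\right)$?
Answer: $287496$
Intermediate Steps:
$t = 66$ ($t = 9 + 3 \left(7 + \left(6 + 0\right) \left(5 - 3\right)\right) = 9 + 3 \left(7 + 6 \cdot 2\right) = 9 + 3 \left(7 + 12\right) = 9 + 3 \cdot 19 = 9 + 57 = 66$)
$t^{3} = 66^{3} = 287496$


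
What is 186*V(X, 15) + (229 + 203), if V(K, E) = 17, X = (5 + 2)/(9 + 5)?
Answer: 3594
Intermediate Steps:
X = ½ (X = 7/14 = 7*(1/14) = ½ ≈ 0.50000)
186*V(X, 15) + (229 + 203) = 186*17 + (229 + 203) = 3162 + 432 = 3594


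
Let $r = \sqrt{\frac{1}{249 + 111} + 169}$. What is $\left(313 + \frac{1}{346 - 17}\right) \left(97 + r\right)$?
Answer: $\frac{9988866}{329} + \frac{17163 \sqrt{608410}}{3290} \approx 34430.0$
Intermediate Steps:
$r = \frac{\sqrt{608410}}{60}$ ($r = \sqrt{\frac{1}{360} + 169} = \sqrt{\frac{60841}{360}} = \frac{\sqrt{608410}}{60} \approx 13.0$)
$\left(313 + \frac{1}{346 - 17}\right) \left(97 + r\right) = \left(313 + \frac{1}{346 - 17}\right) \left(97 + \frac{\sqrt{608410}}{60}\right) = \left(313 + \frac{1}{329}\right) \left(97 + \frac{\sqrt{608410}}{60}\right) = \frac{102978 \left(97 + \frac{\sqrt{608410}}{60}\right)}{329} = \frac{9988866}{329} + \frac{17163 \sqrt{608410}}{3290}$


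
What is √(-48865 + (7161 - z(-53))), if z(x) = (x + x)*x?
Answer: 3*I*√5258 ≈ 217.54*I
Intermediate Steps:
z(x) = 2*x² (z(x) = (2*x)*x = 2*x²)
√(-48865 + (7161 - z(-53))) = √(-48865 + (7161 - 2*(-53)²)) = √(-48865 + (7161 - 2*2809)) = √(-48865 + (7161 - 1*5618)) = √(-48865 + (7161 - 5618)) = √(-48865 + 1543) = √(-47322) = 3*I*√5258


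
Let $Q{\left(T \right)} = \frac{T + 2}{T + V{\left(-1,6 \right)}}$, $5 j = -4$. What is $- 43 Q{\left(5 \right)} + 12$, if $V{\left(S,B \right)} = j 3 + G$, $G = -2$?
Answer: $- \frac{1469}{3} \approx -489.67$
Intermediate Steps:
$j = - \frac{4}{5}$ ($j = \frac{1}{5} \left(-4\right) = - \frac{4}{5} \approx -0.8$)
$V{\left(S,B \right)} = - \frac{22}{5}$ ($V{\left(S,B \right)} = \left(- \frac{4}{5}\right) 3 - 2 = - \frac{12}{5} - 2 = - \frac{22}{5}$)
$Q{\left(T \right)} = \frac{2 + T}{- \frac{22}{5} + T}$ ($Q{\left(T \right)} = \frac{T + 2}{T - \frac{22}{5}} = \frac{2 + T}{- \frac{22}{5} + T}$)
$- 43 Q{\left(5 \right)} + 12 = - 43 \frac{5 \left(2 + 5\right)}{-22 + 5 \cdot 5} + 12 = - 43 \cdot 5 \frac{1}{-22 + 25} \cdot 7 + 12 = - 43 \cdot 5 \cdot \frac{1}{3} \cdot 7 + 12 = \left(-43\right) \frac{35}{3} + 12 = - \frac{1505}{3} + 12 = - \frac{1469}{3}$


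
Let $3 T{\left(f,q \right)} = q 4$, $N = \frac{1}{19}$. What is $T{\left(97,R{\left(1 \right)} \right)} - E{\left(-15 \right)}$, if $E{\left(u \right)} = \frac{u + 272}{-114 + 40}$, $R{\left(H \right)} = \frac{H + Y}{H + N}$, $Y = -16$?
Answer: $- \frac{1149}{74} \approx -15.527$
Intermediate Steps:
$N = \frac{1}{19} \approx 0.052632$
$R{\left(H \right)} = \frac{-16 + H}{\frac{1}{19} + H}$ ($R{\left(H \right)} = \frac{H - 16}{H + \frac{1}{19}} = \frac{-16 + H}{\frac{1}{19} + H}$)
$T{\left(f,q \right)} = \frac{4 q}{3}$ ($T{\left(f,q \right)} = \frac{q 4}{3} = \frac{4 q}{3}$)
$E{\left(u \right)} = - \frac{136}{37} - \frac{u}{74}$ ($E{\left(u \right)} = \frac{272 + u}{-74} = \left(272 + u\right) \left(- \frac{1}{74}\right) = - \frac{136}{37} - \frac{u}{74}$)
$T{\left(97,R{\left(1 \right)} \right)} - E{\left(-15 \right)} = \frac{4 \frac{19 \left(-16 + 1\right)}{1 + 19 \cdot 1}}{3} - \left(- \frac{136}{37} - - \frac{15}{74}\right) = \frac{4 \cdot 19 \frac{1}{1 + 19} \left(-15\right)}{3} - \left(- \frac{136}{37} + \frac{15}{74}\right) = \frac{4 \cdot 19 \cdot \frac{1}{20} \left(-15\right)}{3} - - \frac{257}{74} = \frac{4 \cdot 19 \cdot \frac{1}{20} \left(-15\right)}{3} + \frac{257}{74} = \frac{4}{3} \left(- \frac{57}{4}\right) + \frac{257}{74} = -19 + \frac{257}{74} = - \frac{1149}{74}$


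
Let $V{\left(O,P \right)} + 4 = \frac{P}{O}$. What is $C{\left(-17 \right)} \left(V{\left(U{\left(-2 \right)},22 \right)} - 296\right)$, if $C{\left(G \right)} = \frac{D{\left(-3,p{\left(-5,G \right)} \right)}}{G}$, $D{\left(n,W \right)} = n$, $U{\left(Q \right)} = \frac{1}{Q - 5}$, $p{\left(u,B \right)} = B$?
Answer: $- \frac{1362}{17} \approx -80.118$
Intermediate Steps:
$U{\left(Q \right)} = \frac{1}{-5 + Q}$
$V{\left(O,P \right)} = -4 + \frac{P}{O}$
$C{\left(G \right)} = - \frac{3}{G}$
$C{\left(-17 \right)} \left(V{\left(U{\left(-2 \right)},22 \right)} - 296\right) = - \frac{3}{-17} \left(\left(-4 + \frac{22}{\frac{1}{-5 - 2}}\right) - 296\right) = \left(-3\right) \left(- \frac{1}{17}\right) \left(\left(-4 + \frac{22}{\frac{1}{-7}}\right) - 296\right) = \frac{3 \left(\left(-4 + \frac{22}{- \frac{1}{7}}\right) - 296\right)}{17} = \frac{3 \left(\left(-4 + 22 \left(-7\right)\right) - 296\right)}{17} = \frac{3 \left(\left(-4 - 154\right) - 296\right)}{17} = \frac{3 \left(-158 - 296\right)}{17} = \frac{3}{17} \left(-454\right) = - \frac{1362}{17}$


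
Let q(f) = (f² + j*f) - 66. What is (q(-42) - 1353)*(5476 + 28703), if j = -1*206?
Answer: 307508463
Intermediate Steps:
j = -206
q(f) = -66 + f² - 206*f (q(f) = (f² - 206*f) - 66 = -66 + f² - 206*f)
(q(-42) - 1353)*(5476 + 28703) = ((-66 + (-42)² - 206*(-42)) - 1353)*(5476 + 28703) = ((-66 + 1764 + 8652) - 1353)*34179 = (10350 - 1353)*34179 = 8997*34179 = 307508463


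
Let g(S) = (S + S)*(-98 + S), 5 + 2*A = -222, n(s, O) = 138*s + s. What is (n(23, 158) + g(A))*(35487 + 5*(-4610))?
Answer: 1273735355/2 ≈ 6.3687e+8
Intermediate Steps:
n(s, O) = 139*s
A = -227/2 (A = -5/2 + (1/2)*(-222) = -5/2 - 111 = -227/2 ≈ -113.50)
g(S) = 2*S*(-98 + S) (g(S) = (2*S)*(-98 + S) = 2*S*(-98 + S))
(n(23, 158) + g(A))*(35487 + 5*(-4610)) = (139*23 + 2*(-227/2)*(-98 - 227/2))*(35487 + 5*(-4610)) = (3197 + 2*(-227/2)*(-423/2))*(35487 - 23050) = (3197 + 96021/2)*12437 = (102415/2)*12437 = 1273735355/2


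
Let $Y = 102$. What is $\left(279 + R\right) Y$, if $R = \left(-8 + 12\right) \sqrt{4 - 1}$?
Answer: $28458 + 408 \sqrt{3} \approx 29165.0$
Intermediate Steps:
$R = 4 \sqrt{3} \approx 6.9282$
$\left(279 + R\right) Y = \left(279 + 4 \sqrt{3}\right) 102 = 28458 + 408 \sqrt{3}$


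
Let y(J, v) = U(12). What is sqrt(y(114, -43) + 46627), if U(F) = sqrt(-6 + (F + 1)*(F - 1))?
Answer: sqrt(46627 + sqrt(137)) ≈ 215.96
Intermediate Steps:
U(F) = sqrt(-6 + (1 + F)*(-1 + F))
y(J, v) = sqrt(137) (y(J, v) = sqrt(-7 + 12**2) = sqrt(-7 + 144) = sqrt(137))
sqrt(y(114, -43) + 46627) = sqrt(sqrt(137) + 46627) = sqrt(46627 + sqrt(137))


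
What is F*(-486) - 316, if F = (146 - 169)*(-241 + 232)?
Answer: -100918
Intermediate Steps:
F = 207 (F = -23*(-9) = 207)
F*(-486) - 316 = 207*(-486) - 316 = -100602 - 316 = -100918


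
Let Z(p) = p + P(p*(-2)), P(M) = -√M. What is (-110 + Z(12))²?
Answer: 9580 + 392*I*√6 ≈ 9580.0 + 960.2*I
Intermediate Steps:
Z(p) = p - √2*√(-p) (Z(p) = p - √(p*(-2)) = p - √(-2*p) = p - √2*√(-p))
(-110 + Z(12))² = (-110 + (12 - √2*√(-1*12)))² = (-110 + (12 - √2*√(-12)))² = (-110 + (12 - √2*2*I*√3))² = (-110 + (12 - 2*I*√6))² = (-98 - 2*I*√6)²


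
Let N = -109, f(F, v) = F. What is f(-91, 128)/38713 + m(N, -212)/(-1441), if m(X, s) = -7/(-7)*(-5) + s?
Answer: 8269590/55785433 ≈ 0.14824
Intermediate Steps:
m(X, s) = -5 + s (m(X, s) = -7*(-⅐)*(-5) + s = 1*(-5) + s = -5 + s)
f(-91, 128)/38713 + m(N, -212)/(-1441) = -91/38713 + (-5 - 212)/(-1441) = -91*1/38713 - 217*(-1/1441) = -91/38713 + 217/1441 = 8269590/55785433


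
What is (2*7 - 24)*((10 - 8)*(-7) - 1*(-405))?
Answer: -3910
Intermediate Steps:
(2*7 - 24)*((10 - 8)*(-7) - 1*(-405)) = (14 - 24)*(2*(-7) + 405) = -10*(-14 + 405) = -10*391 = -3910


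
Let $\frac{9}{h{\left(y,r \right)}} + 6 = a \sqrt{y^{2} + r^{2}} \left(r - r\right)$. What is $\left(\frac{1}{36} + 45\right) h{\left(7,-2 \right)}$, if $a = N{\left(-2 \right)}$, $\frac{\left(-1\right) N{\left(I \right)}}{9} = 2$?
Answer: $- \frac{1621}{24} \approx -67.542$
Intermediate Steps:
$N{\left(I \right)} = -18$ ($N{\left(I \right)} = \left(-9\right) 2 = -18$)
$a = -18$
$h{\left(y,r \right)} = - \frac{3}{2}$ ($h{\left(y,r \right)} = \frac{9}{-6 + - 18 \sqrt{y^{2} + r^{2}} \left(r - r\right)} = \frac{9}{-6 + - 18 \sqrt{r^{2} + y^{2}} \cdot 0} = \frac{9}{-6 + 0} = \frac{9}{-6} = 9 \left(- \frac{1}{6}\right) = - \frac{3}{2}$)
$\left(\frac{1}{36} + 45\right) h{\left(7,-2 \right)} = \left(\frac{1}{36} + 45\right) \left(- \frac{3}{2}\right) = \frac{1621}{36} \left(- \frac{3}{2}\right) = - \frac{1621}{24}$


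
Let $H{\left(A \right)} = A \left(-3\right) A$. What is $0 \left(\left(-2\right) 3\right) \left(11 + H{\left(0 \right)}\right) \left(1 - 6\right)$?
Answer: $0$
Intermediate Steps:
$H{\left(A \right)} = - 3 A^{2}$ ($H{\left(A \right)} = - 3 A A = - 3 A^{2}$)
$0 \left(\left(-2\right) 3\right) \left(11 + H{\left(0 \right)}\right) \left(1 - 6\right) = 0 \left(\left(-2\right) 3\right) \left(11 - 3 \cdot 0^{2}\right) \left(1 - 6\right) = 0 \left(-6\right) \left(11 - 0\right) \left(-5\right) = 0 \left(11 + 0\right) \left(-5\right) = 0 \cdot 11 \left(-5\right) = 0 \left(-55\right) = 0$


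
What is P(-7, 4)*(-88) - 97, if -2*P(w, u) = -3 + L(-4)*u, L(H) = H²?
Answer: 2587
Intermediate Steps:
P(w, u) = 3/2 - 8*u (P(w, u) = -(-3 + (-4)²*u)/2 = -(-3 + 16*u)/2 = 3/2 - 8*u)
P(-7, 4)*(-88) - 97 = (3/2 - 8*4)*(-88) - 97 = (3/2 - 32)*(-88) - 97 = -61/2*(-88) - 97 = 2684 - 97 = 2587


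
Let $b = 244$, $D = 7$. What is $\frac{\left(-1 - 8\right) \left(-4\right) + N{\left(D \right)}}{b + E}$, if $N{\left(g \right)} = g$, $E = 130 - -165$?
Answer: $\frac{43}{539} \approx 0.079777$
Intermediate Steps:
$E = 295$ ($E = 130 + 165 = 295$)
$\frac{\left(-1 - 8\right) \left(-4\right) + N{\left(D \right)}}{b + E} = \frac{\left(-1 - 8\right) \left(-4\right) + 7}{244 + 295} = \frac{\left(-9\right) \left(-4\right) + 7}{539} = \left(36 + 7\right) \frac{1}{539} = 43 \cdot \frac{1}{539} = \frac{43}{539}$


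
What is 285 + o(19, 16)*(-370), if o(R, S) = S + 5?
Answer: -7485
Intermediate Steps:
o(R, S) = 5 + S
285 + o(19, 16)*(-370) = 285 + (5 + 16)*(-370) = 285 + 21*(-370) = 285 - 7770 = -7485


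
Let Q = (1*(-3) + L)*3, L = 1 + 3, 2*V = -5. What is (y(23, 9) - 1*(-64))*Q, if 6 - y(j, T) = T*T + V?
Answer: -51/2 ≈ -25.500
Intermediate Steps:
V = -5/2 (V = (1/2)*(-5) = -5/2 ≈ -2.5000)
y(j, T) = 17/2 - T**2 (y(j, T) = 6 - (T*T - 5/2) = 6 - (T**2 - 5/2) = 6 - (-5/2 + T**2) = 6 + (5/2 - T**2) = 17/2 - T**2)
L = 4
Q = 3 (Q = (1*(-3) + 4)*3 = (-3 + 4)*3 = 1*3 = 3)
(y(23, 9) - 1*(-64))*Q = ((17/2 - 1*9**2) - 1*(-64))*3 = ((17/2 - 1*81) + 64)*3 = ((17/2 - 81) + 64)*3 = (-145/2 + 64)*3 = -17/2*3 = -51/2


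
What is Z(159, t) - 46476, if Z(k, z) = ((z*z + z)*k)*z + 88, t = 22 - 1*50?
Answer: -3412100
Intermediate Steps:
t = -28 (t = 22 - 50 = -28)
Z(k, z) = 88 + k*z*(z + z**2) (Z(k, z) = ((z**2 + z)*k)*z + 88 = ((z + z**2)*k)*z + 88 = (k*(z + z**2))*z + 88 = k*z*(z + z**2) + 88 = 88 + k*z*(z + z**2))
Z(159, t) - 46476 = (88 + 159*(-28)**2 + 159*(-28)**3) - 46476 = (88 + 159*784 + 159*(-21952)) - 46476 = (88 + 124656 - 3490368) - 46476 = -3365624 - 46476 = -3412100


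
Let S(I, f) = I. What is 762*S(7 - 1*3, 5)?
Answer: 3048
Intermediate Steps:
762*S(7 - 1*3, 5) = 762*(7 - 1*3) = 762*(7 - 3) = 762*4 = 3048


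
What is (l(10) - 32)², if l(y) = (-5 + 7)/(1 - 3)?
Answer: 1089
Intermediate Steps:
l(y) = -1 (l(y) = 2/(-2) = 2*(-½) = -1)
(l(10) - 32)² = (-1 - 32)² = (-33)² = 1089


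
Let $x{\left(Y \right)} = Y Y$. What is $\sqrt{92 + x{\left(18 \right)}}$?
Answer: $4 \sqrt{26} \approx 20.396$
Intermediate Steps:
$x{\left(Y \right)} = Y^{2}$
$\sqrt{92 + x{\left(18 \right)}} = \sqrt{92 + 18^{2}} = \sqrt{92 + 324} = \sqrt{416} = 4 \sqrt{26}$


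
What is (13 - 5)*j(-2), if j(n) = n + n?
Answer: -32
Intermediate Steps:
j(n) = 2*n
(13 - 5)*j(-2) = (13 - 5)*(2*(-2)) = 8*(-4) = -32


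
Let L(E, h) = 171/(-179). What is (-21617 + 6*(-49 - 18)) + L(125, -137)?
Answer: -3941572/179 ≈ -22020.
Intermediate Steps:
L(E, h) = -171/179 (L(E, h) = 171*(-1/179) = -171/179)
(-21617 + 6*(-49 - 18)) + L(125, -137) = (-21617 + 6*(-49 - 18)) - 171/179 = (-21617 + 6*(-67)) - 171/179 = (-21617 - 402) - 171/179 = -22019 - 171/179 = -3941572/179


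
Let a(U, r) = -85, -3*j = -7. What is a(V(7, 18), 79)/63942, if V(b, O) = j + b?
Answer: -85/63942 ≈ -0.0013293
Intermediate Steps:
j = 7/3 (j = -⅓*(-7) = 7/3 ≈ 2.3333)
V(b, O) = 7/3 + b
a(V(7, 18), 79)/63942 = -85/63942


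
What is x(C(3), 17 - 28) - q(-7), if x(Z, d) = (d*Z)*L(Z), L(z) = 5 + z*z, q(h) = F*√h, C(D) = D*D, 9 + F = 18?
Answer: -8514 - 9*I*√7 ≈ -8514.0 - 23.812*I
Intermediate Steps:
F = 9 (F = -9 + 18 = 9)
C(D) = D²
q(h) = 9*√h
L(z) = 5 + z²
x(Z, d) = Z*d*(5 + Z²) (x(Z, d) = (d*Z)*(5 + Z²) = (Z*d)*(5 + Z²) = Z*d*(5 + Z²))
x(C(3), 17 - 28) - q(-7) = 3²*(17 - 28)*(5 + (3²)²) - 9*√(-7) = 9*(-11)*(5 + 9²) - 9*I*√7 = 9*(-11)*(5 + 81) - 9*I*√7 = 9*(-11)*86 - 9*I*√7 = -8514 - 9*I*√7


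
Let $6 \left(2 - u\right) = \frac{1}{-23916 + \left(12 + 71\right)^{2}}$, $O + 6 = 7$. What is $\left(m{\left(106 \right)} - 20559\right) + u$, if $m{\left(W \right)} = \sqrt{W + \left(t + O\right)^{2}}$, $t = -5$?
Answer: $- \frac{2100144233}{102162} + \sqrt{122} \approx -20546.0$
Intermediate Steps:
$O = 1$ ($O = -6 + 7 = 1$)
$u = \frac{204325}{102162}$ ($u = 2 - \frac{1}{6 \left(-23916 + \left(12 + 71\right)^{2}\right)} = 2 - \frac{1}{6 \left(-23916 + 83^{2}\right)} = 2 - \frac{1}{6 \left(-23916 + 6889\right)} = 2 - \frac{1}{6 \left(-17027\right)} = 2 - - \frac{1}{102162} = 2 + \frac{1}{102162} = \frac{204325}{102162} \approx 2.0$)
$m{\left(W \right)} = \sqrt{16 + W}$ ($m{\left(W \right)} = \sqrt{W + \left(-5 + 1\right)^{2}} = \sqrt{W + \left(-4\right)^{2}} = \sqrt{W + 16} = \sqrt{16 + W}$)
$\left(m{\left(106 \right)} - 20559\right) + u = \left(\sqrt{16 + 106} - 20559\right) + \frac{204325}{102162} = \left(\sqrt{122} - 20559\right) + \frac{204325}{102162} = \left(-20559 + \sqrt{122}\right) + \frac{204325}{102162} = - \frac{2100144233}{102162} + \sqrt{122}$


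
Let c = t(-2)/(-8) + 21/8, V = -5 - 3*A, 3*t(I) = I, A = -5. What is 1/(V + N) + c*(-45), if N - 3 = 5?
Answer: -8771/72 ≈ -121.82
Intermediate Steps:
N = 8 (N = 3 + 5 = 8)
t(I) = I/3
V = 10 (V = -5 - 3*(-5) = -5 + 15 = 10)
c = 65/24 (c = ((⅓)*(-2))/(-8) + 21/8 = -⅔*(-⅛) + 21*(⅛) = 1/12 + 21/8 = 65/24 ≈ 2.7083)
1/(V + N) + c*(-45) = 1/(10 + 8) + (65/24)*(-45) = 1/18 - 975/8 = -8771/72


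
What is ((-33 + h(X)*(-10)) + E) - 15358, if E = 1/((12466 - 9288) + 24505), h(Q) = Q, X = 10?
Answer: -428837352/27683 ≈ -15491.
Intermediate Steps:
E = 1/27683 (E = 1/(3178 + 24505) = 1/27683 ≈ 3.6123e-5)
((-33 + h(X)*(-10)) + E) - 15358 = ((-33 + 10*(-10)) + 1/27683) - 15358 = ((-33 - 100) + 1/27683) - 15358 = (-133 + 1/27683) - 15358 = -3681838/27683 - 15358 = -428837352/27683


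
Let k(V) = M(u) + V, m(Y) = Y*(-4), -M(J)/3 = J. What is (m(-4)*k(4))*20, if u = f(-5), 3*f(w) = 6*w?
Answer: 10880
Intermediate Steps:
f(w) = 2*w (f(w) = (6*w)/3 = 2*w)
u = -10 (u = 2*(-5) = -10)
M(J) = -3*J
m(Y) = -4*Y
k(V) = 30 + V (k(V) = -3*(-10) + V = 30 + V)
(m(-4)*k(4))*20 = ((-4*(-4))*(30 + 4))*20 = (16*34)*20 = 544*20 = 10880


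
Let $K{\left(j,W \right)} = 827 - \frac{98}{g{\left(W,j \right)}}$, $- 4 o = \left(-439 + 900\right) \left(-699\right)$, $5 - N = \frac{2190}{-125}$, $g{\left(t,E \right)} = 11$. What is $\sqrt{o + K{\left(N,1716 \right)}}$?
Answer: $\frac{25 \sqrt{63019}}{22} \approx 285.27$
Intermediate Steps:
$N = \frac{563}{25}$ ($N = 5 - \frac{2190}{-125} = 5 - 2190 \left(- \frac{1}{125}\right) = 5 - - \frac{438}{25} = 5 + \frac{438}{25} = \frac{563}{25} \approx 22.52$)
$o = \frac{322239}{4}$ ($o = - \frac{\left(-439 + 900\right) \left(-699\right)}{4} = - \frac{461 \left(-699\right)}{4} = \left(- \frac{1}{4}\right) \left(-322239\right) = \frac{322239}{4} \approx 80560.0$)
$K{\left(j,W \right)} = \frac{8999}{11}$ ($K{\left(j,W \right)} = 827 - \frac{98}{11} = \frac{8999}{11}$)
$\sqrt{o + K{\left(N,1716 \right)}} = \sqrt{\frac{322239}{4} + \frac{8999}{11}} = \sqrt{\frac{3580625}{44}} = \frac{25 \sqrt{63019}}{22}$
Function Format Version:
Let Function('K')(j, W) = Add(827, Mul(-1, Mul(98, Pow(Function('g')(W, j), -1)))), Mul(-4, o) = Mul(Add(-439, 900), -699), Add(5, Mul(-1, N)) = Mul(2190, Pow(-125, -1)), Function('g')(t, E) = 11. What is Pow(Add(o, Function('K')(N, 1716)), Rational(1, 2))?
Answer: Mul(Rational(25, 22), Pow(63019, Rational(1, 2))) ≈ 285.27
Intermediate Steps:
N = Rational(563, 25) (N = Add(5, Mul(-1, Mul(2190, Pow(-125, -1)))) = Add(5, Mul(-1, Mul(2190, Rational(-1, 125)))) = Add(5, Mul(-1, Rational(-438, 25))) = Add(5, Rational(438, 25)) = Rational(563, 25) ≈ 22.520)
o = Rational(322239, 4) (o = Mul(Rational(-1, 4), Mul(Add(-439, 900), -699)) = Mul(Rational(-1, 4), Mul(461, -699)) = Mul(Rational(-1, 4), -322239) = Rational(322239, 4) ≈ 80560.)
Function('K')(j, W) = Rational(8999, 11) (Function('K')(j, W) = Add(827, Mul(-1, Mul(98, Pow(11, -1)))) = Add(827, Mul(-1, Mul(98, Rational(1, 11)))) = Add(827, Mul(-1, Rational(98, 11))) = Add(827, Rational(-98, 11)) = Rational(8999, 11))
Pow(Add(o, Function('K')(N, 1716)), Rational(1, 2)) = Pow(Add(Rational(322239, 4), Rational(8999, 11)), Rational(1, 2)) = Pow(Rational(3580625, 44), Rational(1, 2)) = Mul(Rational(25, 22), Pow(63019, Rational(1, 2)))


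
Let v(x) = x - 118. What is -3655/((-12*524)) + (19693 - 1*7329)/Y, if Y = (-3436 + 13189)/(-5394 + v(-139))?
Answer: -146433466139/20442288 ≈ -7163.3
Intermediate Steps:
v(x) = -118 + x
Y = -9753/5651 (Y = (-3436 + 13189)/(-5394 + (-118 - 139)) = 9753/(-5394 - 257) = 9753/(-5651) = 9753*(-1/5651) = -9753/5651 ≈ -1.7259)
-3655/((-12*524)) + (19693 - 1*7329)/Y = -3655/((-12*524)) + (19693 - 1*7329)/(-9753/5651) = -3655/(-6288) + (19693 - 7329)*(-5651/9753) = -3655*(-1/6288) + 12364*(-5651/9753) = 3655/6288 - 69868964/9753 = -146433466139/20442288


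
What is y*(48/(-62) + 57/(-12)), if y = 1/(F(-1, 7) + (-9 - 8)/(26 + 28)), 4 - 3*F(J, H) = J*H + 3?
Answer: -18495/7874 ≈ -2.3489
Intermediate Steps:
F(J, H) = 1/3 - H*J/3 (F(J, H) = 4/3 - (J*H + 3)/3 = 4/3 - (H*J + 3)/3 = 4/3 - (3 + H*J)/3 = 4/3 + (-1 - H*J/3) = 1/3 - H*J/3)
y = 54/127 (y = 1/((1/3 - 1/3*7*(-1)) + (-9 - 8)/(26 + 28)) = 1/((1/3 + 7/3) - 17/54) = 1/(8/3 - 17*1/54) = 1/(8/3 - 17/54) = 1/(127/54) = 54/127 ≈ 0.42520)
y*(48/(-62) + 57/(-12)) = 54*(48/(-62) + 57/(-12))/127 = 54*(48*(-1/62) + 57*(-1/12))/127 = 54*(-24/31 - 19/4)/127 = (54/127)*(-685/124) = -18495/7874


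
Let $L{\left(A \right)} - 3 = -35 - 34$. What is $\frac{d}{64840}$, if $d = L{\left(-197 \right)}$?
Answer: $- \frac{33}{32420} \approx -0.0010179$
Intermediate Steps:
$L{\left(A \right)} = -66$ ($L{\left(A \right)} = 3 - 69 = -66$)
$d = -66$
$\frac{d}{64840} = - \frac{66}{64840} = \left(-66\right) \frac{1}{64840} = - \frac{33}{32420}$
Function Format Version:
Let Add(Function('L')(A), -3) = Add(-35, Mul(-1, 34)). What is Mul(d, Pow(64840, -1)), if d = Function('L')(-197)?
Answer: Rational(-33, 32420) ≈ -0.0010179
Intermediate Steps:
Function('L')(A) = -66 (Function('L')(A) = Add(3, Add(-35, Mul(-1, 34))) = Add(3, Add(-35, -34)) = Add(3, -69) = -66)
d = -66
Mul(d, Pow(64840, -1)) = Mul(-66, Pow(64840, -1)) = Mul(-66, Rational(1, 64840)) = Rational(-33, 32420)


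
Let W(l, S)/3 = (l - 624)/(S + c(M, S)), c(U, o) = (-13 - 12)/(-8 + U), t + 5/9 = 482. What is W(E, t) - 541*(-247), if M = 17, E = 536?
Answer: 47971895/359 ≈ 1.3363e+5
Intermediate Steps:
t = 4333/9 (t = -5/9 + 482 = 4333/9 ≈ 481.44)
c(U, o) = -25/(-8 + U)
W(l, S) = 3*(-624 + l)/(-25/9 + S) (W(l, S) = 3*((l - 624)/(S - 25/(-8 + 17))) = 3*((-624 + l)/(S - 25/9)) = 3*((-624 + l)/(-25/9 + S)) = 3*(-624 + l)/(-25/9 + S))
W(E, t) - 541*(-247) = 27*(-624 + 536)/(-25 + 9*(4333/9)) - 541*(-247) = 27*(-88)/(-25 + 4333) - 1*(-133627) = 27*(-88)/4308 + 133627 = 27*(1/4308)*(-88) + 133627 = -198/359 + 133627 = 47971895/359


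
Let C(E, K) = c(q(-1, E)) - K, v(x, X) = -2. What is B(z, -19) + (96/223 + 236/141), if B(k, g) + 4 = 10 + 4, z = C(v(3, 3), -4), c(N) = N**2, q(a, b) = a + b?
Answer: 380594/31443 ≈ 12.104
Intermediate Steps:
C(E, K) = (-1 + E)**2 - K
z = 13 (z = (-1 - 2)**2 - 1*(-4) = (-3)**2 + 4 = 9 + 4 = 13)
B(k, g) = 10 (B(k, g) = -4 + (10 + 4) = -4 + 14 = 10)
B(z, -19) + (96/223 + 236/141) = 10 + (96/223 + 236/141) = 10 + 66164/31443 = 380594/31443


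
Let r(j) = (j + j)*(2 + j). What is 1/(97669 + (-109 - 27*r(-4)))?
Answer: 1/97128 ≈ 1.0296e-5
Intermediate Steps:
r(j) = 2*j*(2 + j) (r(j) = (2*j)*(2 + j) = 2*j*(2 + j))
1/(97669 + (-109 - 27*r(-4))) = 1/(97669 + (-109 - 54*(-4)*(2 - 4))) = 1/(97669 + (-109 - 54*(-4)*(-2))) = 1/(97669 + (-109 - 27*16)) = 1/(97669 + (-109 - 432)) = 1/(97669 - 541) = 1/97128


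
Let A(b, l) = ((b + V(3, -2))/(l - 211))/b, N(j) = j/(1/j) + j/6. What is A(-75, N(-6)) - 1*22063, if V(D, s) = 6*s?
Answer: -97077229/4400 ≈ -22063.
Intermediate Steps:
N(j) = j**2 + j/6 (N(j) = j*j + j*(1/6) = j**2 + j/6)
A(b, l) = (-12 + b)/(b*(-211 + l)) (A(b, l) = ((b + 6*(-2))/(l - 211))/b = ((b - 12)/(-211 + l))/b = ((-12 + b)/(-211 + l))/b = (-12 + b)/(b*(-211 + l)))
A(-75, N(-6)) - 1*22063 = (-12 - 75)/((-75)*(-211 - 6*(1/6 - 6))) - 1*22063 = -1/75*(-87)/(-211 - 6*(-35/6)) - 22063 = -1/75*(-87)/(-211 + 35) - 22063 = -1/75*(-87)/(-176) - 22063 = -1/75*(-1/176)*(-87) - 22063 = -29/4400 - 22063 = -97077229/4400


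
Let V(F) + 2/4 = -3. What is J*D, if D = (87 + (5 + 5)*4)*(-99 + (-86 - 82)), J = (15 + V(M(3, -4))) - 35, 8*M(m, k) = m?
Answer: 1593723/2 ≈ 7.9686e+5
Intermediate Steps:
M(m, k) = m/8
V(F) = -7/2 (V(F) = -½ - 3 = -7/2)
J = -47/2 (J = (15 - 7/2) - 35 = 23/2 - 35 = -47/2 ≈ -23.500)
D = -33909 (D = (87 + 10*4)*(-99 - 168) = (87 + 40)*(-267) = 127*(-267) = -33909)
J*D = -47/2*(-33909) = 1593723/2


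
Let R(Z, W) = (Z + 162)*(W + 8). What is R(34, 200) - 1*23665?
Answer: 17103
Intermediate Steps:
R(Z, W) = (8 + W)*(162 + Z) (R(Z, W) = (162 + Z)*(8 + W) = (8 + W)*(162 + Z))
R(34, 200) - 1*23665 = (1296 + 8*34 + 162*200 + 200*34) - 1*23665 = (1296 + 272 + 32400 + 6800) - 23665 = 40768 - 23665 = 17103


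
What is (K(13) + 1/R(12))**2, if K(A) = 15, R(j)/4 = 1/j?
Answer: 324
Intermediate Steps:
R(j) = 4/j
(K(13) + 1/R(12))**2 = (15 + 1/(4/12))**2 = (15 + 1/(4*(1/12)))**2 = (15 + 1/(1/3))**2 = (15 + 3)**2 = 18**2 = 324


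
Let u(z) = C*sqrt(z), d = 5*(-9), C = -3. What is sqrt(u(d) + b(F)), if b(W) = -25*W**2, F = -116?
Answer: sqrt(-336400 - 9*I*sqrt(5)) ≈ 0.017 - 580.0*I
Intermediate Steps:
d = -45
u(z) = -3*sqrt(z)
sqrt(u(d) + b(F)) = sqrt(-9*I*sqrt(5) - 25*(-116)**2) = sqrt(-9*I*sqrt(5) - 25*13456) = sqrt(-9*I*sqrt(5) - 336400) = sqrt(-336400 - 9*I*sqrt(5))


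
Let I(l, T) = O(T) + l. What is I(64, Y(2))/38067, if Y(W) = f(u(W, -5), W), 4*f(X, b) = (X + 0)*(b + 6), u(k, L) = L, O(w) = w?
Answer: 18/12689 ≈ 0.0014186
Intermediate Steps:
f(X, b) = X*(6 + b)/4 (f(X, b) = ((X + 0)*(b + 6))/4 = (X*(6 + b))/4 = X*(6 + b)/4)
Y(W) = -15/2 - 5*W/4 (Y(W) = (¼)*(-5)*(6 + W) = -15/2 - 5*W/4)
I(l, T) = T + l
I(64, Y(2))/38067 = ((-15/2 - 5/4*2) + 64)/38067 = ((-15/2 - 5/2) + 64)*(1/38067) = (-10 + 64)*(1/38067) = 54*(1/38067) = 18/12689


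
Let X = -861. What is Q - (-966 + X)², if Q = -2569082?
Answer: -5907011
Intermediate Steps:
Q - (-966 + X)² = -2569082 - (-966 - 861)² = -2569082 - 1*(-1827)² = -2569082 - 1*3337929 = -2569082 - 3337929 = -5907011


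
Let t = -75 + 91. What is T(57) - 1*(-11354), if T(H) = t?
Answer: 11370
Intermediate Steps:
t = 16
T(H) = 16
T(57) - 1*(-11354) = 16 - 1*(-11354) = 16 + 11354 = 11370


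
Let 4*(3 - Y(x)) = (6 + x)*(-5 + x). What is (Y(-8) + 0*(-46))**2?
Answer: 49/4 ≈ 12.250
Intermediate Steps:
Y(x) = 3 - (-5 + x)*(6 + x)/4 (Y(x) = 3 - (6 + x)*(-5 + x)/4 = 3 - (-5 + x)*(6 + x)/4)
(Y(-8) + 0*(-46))**2 = ((21/2 - 1/4*(-8) - 1/4*(-8)**2) + 0*(-46))**2 = ((21/2 + 2 - 1/4*64) + 0)**2 = ((21/2 + 2 - 16) + 0)**2 = (-7/2 + 0)**2 = (-7/2)**2 = 49/4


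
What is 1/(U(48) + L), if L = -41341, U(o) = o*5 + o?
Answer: -1/41053 ≈ -2.4359e-5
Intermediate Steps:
U(o) = 6*o (U(o) = 5*o + o = 6*o)
1/(U(48) + L) = 1/(6*48 - 41341) = 1/(288 - 41341) = 1/(-41053) = -1/41053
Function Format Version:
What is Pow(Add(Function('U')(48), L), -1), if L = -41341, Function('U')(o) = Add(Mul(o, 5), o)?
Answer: Rational(-1, 41053) ≈ -2.4359e-5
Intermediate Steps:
Function('U')(o) = Mul(6, o) (Function('U')(o) = Add(Mul(5, o), o) = Mul(6, o))
Pow(Add(Function('U')(48), L), -1) = Pow(Add(Mul(6, 48), -41341), -1) = Pow(Add(288, -41341), -1) = Pow(-41053, -1) = Rational(-1, 41053)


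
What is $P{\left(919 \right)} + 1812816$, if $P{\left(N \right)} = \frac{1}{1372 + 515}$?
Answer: $\frac{3420783793}{1887} \approx 1.8128 \cdot 10^{6}$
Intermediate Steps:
$P{\left(N \right)} = \frac{1}{1887}$
$P{\left(919 \right)} + 1812816 = \frac{1}{1887} + 1812816 = \frac{3420783793}{1887}$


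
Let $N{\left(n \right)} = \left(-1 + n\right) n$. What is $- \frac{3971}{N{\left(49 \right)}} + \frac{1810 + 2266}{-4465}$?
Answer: $- \frac{27317267}{10501680} \approx -2.6012$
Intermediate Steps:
$N{\left(n \right)} = n \left(-1 + n\right)$
$- \frac{3971}{N{\left(49 \right)}} + \frac{1810 + 2266}{-4465} = - \frac{3971}{49 \left(-1 + 49\right)} + \frac{1810 + 2266}{-4465} = - \frac{3971}{49 \cdot 48} + 4076 \left(- \frac{1}{4465}\right) = - \frac{3971}{2352} - \frac{4076}{4465} = - \frac{27317267}{10501680}$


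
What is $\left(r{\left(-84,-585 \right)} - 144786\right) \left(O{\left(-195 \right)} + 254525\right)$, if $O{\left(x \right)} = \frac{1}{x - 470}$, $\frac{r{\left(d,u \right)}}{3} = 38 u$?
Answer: $- \frac{35794242507024}{665} \approx -5.3826 \cdot 10^{10}$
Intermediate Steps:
$r{\left(d,u \right)} = 114 u$ ($r{\left(d,u \right)} = 3 \cdot 38 u = 114 u$)
$O{\left(x \right)} = \frac{1}{-470 + x}$
$\left(r{\left(-84,-585 \right)} - 144786\right) \left(O{\left(-195 \right)} + 254525\right) = \left(114 \left(-585\right) - 144786\right) \left(\frac{1}{-470 - 195} + 254525\right) = \left(-66690 - 144786\right) \left(\frac{1}{-665} + 254525\right) = - 211476 \left(- \frac{1}{665} + 254525\right) = \left(-211476\right) \frac{169259124}{665} = - \frac{35794242507024}{665}$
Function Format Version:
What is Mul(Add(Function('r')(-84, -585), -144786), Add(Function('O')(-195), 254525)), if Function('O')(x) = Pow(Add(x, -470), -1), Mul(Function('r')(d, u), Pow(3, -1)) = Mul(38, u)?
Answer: Rational(-35794242507024, 665) ≈ -5.3826e+10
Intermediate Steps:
Function('r')(d, u) = Mul(114, u) (Function('r')(d, u) = Mul(3, Mul(38, u)) = Mul(114, u))
Function('O')(x) = Pow(Add(-470, x), -1)
Mul(Add(Function('r')(-84, -585), -144786), Add(Function('O')(-195), 254525)) = Mul(Add(Mul(114, -585), -144786), Add(Pow(Add(-470, -195), -1), 254525)) = Mul(Add(-66690, -144786), Add(Pow(-665, -1), 254525)) = Mul(-211476, Add(Rational(-1, 665), 254525)) = Mul(-211476, Rational(169259124, 665)) = Rational(-35794242507024, 665)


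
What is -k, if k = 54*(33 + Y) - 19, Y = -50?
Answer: 937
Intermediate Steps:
k = -937 (k = 54*(33 - 50) - 19 = 54*(-17) - 19 = -918 - 19 = -937)
-k = -1*(-937) = 937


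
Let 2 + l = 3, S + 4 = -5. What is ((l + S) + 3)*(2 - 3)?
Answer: 5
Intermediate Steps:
S = -9 (S = -4 - 5 = -9)
l = 1 (l = -2 + 3 = 1)
((l + S) + 3)*(2 - 3) = ((1 - 9) + 3)*(2 - 3) = (-8 + 3)*(-1) = -5*(-1) = 5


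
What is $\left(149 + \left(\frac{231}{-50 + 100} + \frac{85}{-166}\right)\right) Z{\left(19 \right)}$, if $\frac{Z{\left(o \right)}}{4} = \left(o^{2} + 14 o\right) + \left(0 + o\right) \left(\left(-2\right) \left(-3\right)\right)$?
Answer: $\frac{941659836}{2075} \approx 4.5381 \cdot 10^{5}$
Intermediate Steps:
$Z{\left(o \right)} = 4 o^{2} + 80 o$ ($Z{\left(o \right)} = 4 \left(\left(o^{2} + 14 o\right) + \left(0 + o\right) \left(\left(-2\right) \left(-3\right)\right)\right) = 4 \left(\left(o^{2} + 14 o\right) + o 6\right) = 4 \left(\left(o^{2} + 14 o\right) + 6 o\right) = 4 \left(o^{2} + 20 o\right) = 4 o^{2} + 80 o$)
$\left(149 + \left(\frac{231}{-50 + 100} + \frac{85}{-166}\right)\right) Z{\left(19 \right)} = \left(149 + \left(\frac{231}{-50 + 100} + \frac{85}{-166}\right)\right) 4 \cdot 19 \left(20 + 19\right) = \left(149 + \left(\frac{231}{50} + 85 \left(- \frac{1}{166}\right)\right)\right) 4 \cdot 19 \cdot 39 = \left(149 + \left(231 \cdot \frac{1}{50} - \frac{85}{166}\right)\right) 2964 = \left(149 + \left(\frac{231}{50} - \frac{85}{166}\right)\right) 2964 = \left(149 + \frac{8524}{2075}\right) 2964 = \frac{317699}{2075} \cdot 2964 = \frac{941659836}{2075}$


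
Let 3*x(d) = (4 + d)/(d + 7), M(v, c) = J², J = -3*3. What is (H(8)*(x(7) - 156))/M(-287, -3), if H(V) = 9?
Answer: -6541/378 ≈ -17.304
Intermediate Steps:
J = -9
M(v, c) = 81 (M(v, c) = (-9)² = 81)
x(d) = (4 + d)/(3*(7 + d)) (x(d) = ((4 + d)/(d + 7))/3 = ((4 + d)/(7 + d))/3 = (4 + d)/(3*(7 + d)))
(H(8)*(x(7) - 156))/M(-287, -3) = (9*((4 + 7)/(3*(7 + 7)) - 156))/81 = (9*((⅓)*11/14 - 156))*(1/81) = (9*((⅓)*(1/14)*11 - 156))*(1/81) = (9*(11/42 - 156))*(1/81) = (9*(-6541/42))*(1/81) = -19623/14*1/81 = -6541/378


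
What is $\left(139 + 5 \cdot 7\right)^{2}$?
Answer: $30276$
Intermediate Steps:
$\left(139 + 5 \cdot 7\right)^{2} = \left(139 + 35\right)^{2} = 174^{2} = 30276$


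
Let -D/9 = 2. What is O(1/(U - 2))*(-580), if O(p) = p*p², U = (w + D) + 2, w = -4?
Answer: 145/2662 ≈ 0.054470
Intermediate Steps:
D = -18 (D = -9*2 = -18)
U = -20 (U = (-4 - 18) + 2 = -22 + 2 = -20)
O(p) = p³
O(1/(U - 2))*(-580) = (1/(-20 - 2))³*(-580) = (1/(-22))³*(-580) = (-1/22)³*(-580) = -1/10648*(-580) = 145/2662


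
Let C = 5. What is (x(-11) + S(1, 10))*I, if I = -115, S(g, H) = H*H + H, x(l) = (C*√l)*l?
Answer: -12650 + 6325*I*√11 ≈ -12650.0 + 20978.0*I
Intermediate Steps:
x(l) = 5*l^(3/2) (x(l) = (5*√l)*l = 5*l^(3/2))
S(g, H) = H + H² (S(g, H) = H² + H = H + H²)
(x(-11) + S(1, 10))*I = (5*(-11)^(3/2) + 10*(1 + 10))*(-115) = (5*(-11*I*√11) + 10*11)*(-115) = (-55*I*√11 + 110)*(-115) = (110 - 55*I*√11)*(-115) = -12650 + 6325*I*√11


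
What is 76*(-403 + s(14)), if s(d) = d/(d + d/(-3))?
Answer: -30514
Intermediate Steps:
s(d) = 3/2 (s(d) = d/(d + d*(-⅓)) = d/(d - d/3) = d/((2*d/3)) = (3/(2*d))*d = 3/2)
76*(-403 + s(14)) = 76*(-403 + 3/2) = 76*(-803/2) = -30514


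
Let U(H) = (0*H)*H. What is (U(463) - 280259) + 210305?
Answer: -69954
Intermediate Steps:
U(H) = 0 (U(H) = 0*H = 0)
(U(463) - 280259) + 210305 = (0 - 280259) + 210305 = -280259 + 210305 = -69954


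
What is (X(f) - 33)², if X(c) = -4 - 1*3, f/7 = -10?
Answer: 1600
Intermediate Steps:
f = -70 (f = 7*(-10) = -70)
X(c) = -7 (X(c) = -4 - 3 = -7)
(X(f) - 33)² = (-7 - 33)² = (-40)² = 1600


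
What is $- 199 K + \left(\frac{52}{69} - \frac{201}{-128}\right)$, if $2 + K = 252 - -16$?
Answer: $- \frac{467492563}{8832} \approx -52932.0$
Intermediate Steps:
$K = 266$ ($K = -2 + \left(252 - -16\right) = -2 + \left(252 + 16\right) = -2 + 268 = 266$)
$- 199 K + \left(\frac{52}{69} - \frac{201}{-128}\right) = \left(-199\right) 266 + \left(\frac{52}{69} - \frac{201}{-128}\right) = -52934 + \left(52 \cdot \frac{1}{69} - - \frac{201}{128}\right) = -52934 + \left(\frac{52}{69} + \frac{201}{128}\right) = -52934 + \frac{20525}{8832} = - \frac{467492563}{8832}$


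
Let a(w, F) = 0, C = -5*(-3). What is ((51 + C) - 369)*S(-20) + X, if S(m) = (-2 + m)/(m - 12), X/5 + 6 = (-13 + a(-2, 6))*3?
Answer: -6933/16 ≈ -433.31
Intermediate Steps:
C = 15
X = -225 (X = -30 + 5*((-13 + 0)*3) = -30 + 5*(-13*3) = -30 + 5*(-39) = -30 - 195 = -225)
S(m) = (-2 + m)/(-12 + m)
((51 + C) - 369)*S(-20) + X = ((51 + 15) - 369)*((-2 - 20)/(-12 - 20)) - 225 = (66 - 369)*(-22/(-32)) - 225 = -(-303)*(-22)/32 - 225 = -303*11/16 - 225 = -3333/16 - 225 = -6933/16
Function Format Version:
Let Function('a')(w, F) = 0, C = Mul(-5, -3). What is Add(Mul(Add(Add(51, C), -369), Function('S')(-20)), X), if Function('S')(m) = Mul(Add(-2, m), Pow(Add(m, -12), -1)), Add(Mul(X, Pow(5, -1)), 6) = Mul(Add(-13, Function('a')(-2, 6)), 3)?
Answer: Rational(-6933, 16) ≈ -433.31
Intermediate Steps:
C = 15
X = -225 (X = Add(-30, Mul(5, Mul(Add(-13, 0), 3))) = Add(-30, Mul(5, Mul(-13, 3))) = Add(-30, Mul(5, -39)) = Add(-30, -195) = -225)
Function('S')(m) = Mul(Pow(Add(-12, m), -1), Add(-2, m)) (Function('S')(m) = Mul(Add(-2, m), Pow(Add(-12, m), -1)) = Mul(Pow(Add(-12, m), -1), Add(-2, m)))
Add(Mul(Add(Add(51, C), -369), Function('S')(-20)), X) = Add(Mul(Add(Add(51, 15), -369), Mul(Pow(Add(-12, -20), -1), Add(-2, -20))), -225) = Add(Mul(Add(66, -369), Mul(Pow(-32, -1), -22)), -225) = Add(Mul(-303, Mul(Rational(-1, 32), -22)), -225) = Add(Mul(-303, Rational(11, 16)), -225) = Add(Rational(-3333, 16), -225) = Rational(-6933, 16)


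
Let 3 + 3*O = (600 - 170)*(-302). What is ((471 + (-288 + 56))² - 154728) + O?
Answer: -422684/3 ≈ -1.4089e+5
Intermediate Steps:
O = -129863/3 (O = -1 + ((600 - 170)*(-302))/3 = -1 + (430*(-302))/3 = -1 + (⅓)*(-129860) = -1 - 129860/3 = -129863/3 ≈ -43288.)
((471 + (-288 + 56))² - 154728) + O = ((471 + (-288 + 56))² - 154728) - 129863/3 = ((471 - 232)² - 154728) - 129863/3 = (239² - 154728) - 129863/3 = (57121 - 154728) - 129863/3 = -97607 - 129863/3 = -422684/3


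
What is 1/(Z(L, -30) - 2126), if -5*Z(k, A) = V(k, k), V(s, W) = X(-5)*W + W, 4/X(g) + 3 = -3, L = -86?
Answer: -15/31804 ≈ -0.00047164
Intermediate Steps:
X(g) = -⅔ (X(g) = 4/(-3 - 3) = 4/(-6) = 4*(-⅙) = -⅔)
V(s, W) = W/3 (V(s, W) = -2*W/3 + W = W/3)
Z(k, A) = -k/15
1/(Z(L, -30) - 2126) = 1/(-1/15*(-86) - 2126) = 1/(86/15 - 2126) = 1/(-31804/15) = -15/31804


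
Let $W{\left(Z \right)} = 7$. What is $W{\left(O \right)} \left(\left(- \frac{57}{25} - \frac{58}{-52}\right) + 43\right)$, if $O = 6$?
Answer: $\frac{190351}{650} \approx 292.85$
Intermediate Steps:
$W{\left(O \right)} \left(\left(- \frac{57}{25} - \frac{58}{-52}\right) + 43\right) = 7 \left(\left(- \frac{57}{25} - \frac{58}{-52}\right) + 43\right) = 7 \left(\left(\left(-57\right) \frac{1}{25} - - \frac{29}{26}\right) + 43\right) = 7 \left(\left(- \frac{57}{25} + \frac{29}{26}\right) + 43\right) = 7 \left(- \frac{757}{650} + 43\right) = 7 \cdot \frac{27193}{650} = \frac{190351}{650}$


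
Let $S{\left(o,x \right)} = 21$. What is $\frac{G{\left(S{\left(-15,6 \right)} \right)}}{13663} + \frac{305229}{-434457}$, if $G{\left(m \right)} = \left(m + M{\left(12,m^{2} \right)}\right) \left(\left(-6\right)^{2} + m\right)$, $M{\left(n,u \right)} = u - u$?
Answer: $- \frac{1216766266}{1978661997} \approx -0.61494$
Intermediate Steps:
$M{\left(n,u \right)} = 0$
$G{\left(m \right)} = m \left(36 + m\right)$ ($G{\left(m \right)} = \left(m + 0\right) \left(\left(-6\right)^{2} + m\right) = m \left(36 + m\right)$)
$\frac{G{\left(S{\left(-15,6 \right)} \right)}}{13663} + \frac{305229}{-434457} = \frac{21 \left(36 + 21\right)}{13663} + \frac{305229}{-434457} = 21 \cdot 57 \cdot \frac{1}{13663} + 305229 \left(- \frac{1}{434457}\right) = 1197 \cdot \frac{1}{13663} - \frac{101743}{144819} = \frac{1197}{13663} - \frac{101743}{144819} = - \frac{1216766266}{1978661997}$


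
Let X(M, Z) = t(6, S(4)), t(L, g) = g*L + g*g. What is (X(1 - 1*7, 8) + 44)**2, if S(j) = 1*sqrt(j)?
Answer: 3600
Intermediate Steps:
S(j) = sqrt(j)
t(L, g) = g**2 + L*g (t(L, g) = L*g + g**2 = g**2 + L*g)
X(M, Z) = 16 (X(M, Z) = sqrt(4)*(6 + sqrt(4)) = 2*(6 + 2) = 2*8 = 16)
(X(1 - 1*7, 8) + 44)**2 = (16 + 44)**2 = 60**2 = 3600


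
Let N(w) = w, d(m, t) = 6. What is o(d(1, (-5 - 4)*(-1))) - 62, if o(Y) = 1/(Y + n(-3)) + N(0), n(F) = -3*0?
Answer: -371/6 ≈ -61.833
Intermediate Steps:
n(F) = 0
o(Y) = 1/Y (o(Y) = 1/(Y + 0) + 0 = 1/Y + 0 = 1/Y)
o(d(1, (-5 - 4)*(-1))) - 62 = 1/6 - 62 = -371/6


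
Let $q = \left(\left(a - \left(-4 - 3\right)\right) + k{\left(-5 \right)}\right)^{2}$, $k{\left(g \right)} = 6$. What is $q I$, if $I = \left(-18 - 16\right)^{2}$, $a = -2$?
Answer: $139876$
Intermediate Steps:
$I = 1156$ ($I = \left(-34\right)^{2} = 1156$)
$q = 121$ ($q = \left(\left(-2 - \left(-4 - 3\right)\right) + 6\right)^{2} = \left(\left(-2 - -7\right) + 6\right)^{2} = \left(\left(-2 + 7\right) + 6\right)^{2} = \left(5 + 6\right)^{2} = 11^{2} = 121$)
$q I = 121 \cdot 1156 = 139876$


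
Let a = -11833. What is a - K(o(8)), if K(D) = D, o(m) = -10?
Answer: -11823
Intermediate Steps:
a - K(o(8)) = -11833 - 1*(-10) = -11833 + 10 = -11823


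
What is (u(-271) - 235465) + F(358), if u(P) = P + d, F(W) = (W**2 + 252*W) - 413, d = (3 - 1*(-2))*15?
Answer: -17694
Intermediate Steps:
d = 75 (d = (3 + 2)*15 = 5*15 = 75)
F(W) = -413 + W**2 + 252*W
u(P) = 75 + P (u(P) = P + 75 = 75 + P)
(u(-271) - 235465) + F(358) = ((75 - 271) - 235465) + (-413 + 358**2 + 252*358) = (-196 - 235465) + (-413 + 128164 + 90216) = -235661 + 217967 = -17694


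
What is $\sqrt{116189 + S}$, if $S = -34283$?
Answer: $\sqrt{81906} \approx 286.19$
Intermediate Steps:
$\sqrt{116189 + S} = \sqrt{116189 - 34283} = \sqrt{81906}$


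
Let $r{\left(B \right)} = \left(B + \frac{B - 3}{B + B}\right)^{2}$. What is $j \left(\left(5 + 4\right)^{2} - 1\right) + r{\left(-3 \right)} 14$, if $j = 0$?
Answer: $56$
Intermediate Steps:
$r{\left(B \right)} = \left(B + \frac{-3 + B}{2 B}\right)^{2}$
$j \left(\left(5 + 4\right)^{2} - 1\right) + r{\left(-3 \right)} 14 = 0 \left(\left(5 + 4\right)^{2} - 1\right) + \frac{\left(-3 - 3 + 2 \left(-3\right)^{2}\right)^{2}}{4 \cdot 9} \cdot 14 = 0 \left(9^{2} - 1\right) + \frac{1}{4} \cdot \frac{1}{9} \left(-3 - 3 + 2 \cdot 9\right)^{2} \cdot 14 = 0 \left(81 - 1\right) + \frac{1}{4} \cdot \frac{1}{9} \left(-3 - 3 + 18\right)^{2} \cdot 14 = 0 \cdot 80 + \frac{1}{4} \cdot \frac{1}{9} \cdot 12^{2} \cdot 14 = 0 + \frac{1}{4} \cdot \frac{1}{9} \cdot 144 \cdot 14 = 0 + 4 \cdot 14 = 0 + 56 = 56$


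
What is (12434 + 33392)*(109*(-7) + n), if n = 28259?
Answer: 1260031696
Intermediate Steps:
(12434 + 33392)*(109*(-7) + n) = (12434 + 33392)*(109*(-7) + 28259) = 45826*(-763 + 28259) = 45826*27496 = 1260031696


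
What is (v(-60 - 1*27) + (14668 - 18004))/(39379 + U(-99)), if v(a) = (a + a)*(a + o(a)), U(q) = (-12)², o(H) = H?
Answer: 26940/39523 ≈ 0.68163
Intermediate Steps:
U(q) = 144
v(a) = 4*a² (v(a) = (a + a)*(a + a) = (2*a)*(2*a) = 4*a²)
(v(-60 - 1*27) + (14668 - 18004))/(39379 + U(-99)) = (4*(-60 - 1*27)² + (14668 - 18004))/(39379 + 144) = (4*(-60 - 27)² - 3336)/39523 = (4*(-87)² - 3336)*(1/39523) = (4*7569 - 3336)*(1/39523) = (30276 - 3336)*(1/39523) = 26940*(1/39523) = 26940/39523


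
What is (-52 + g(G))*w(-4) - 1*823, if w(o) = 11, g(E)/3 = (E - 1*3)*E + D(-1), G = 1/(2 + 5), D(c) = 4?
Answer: -62547/49 ≈ -1276.5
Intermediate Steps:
G = ⅐ (G = 1/7 = ⅐ ≈ 0.14286)
g(E) = 12 + 3*E*(-3 + E) (g(E) = 3*((E - 1*3)*E + 4) = 3*((E - 3)*E + 4) = 3*((-3 + E)*E + 4) = 3*(E*(-3 + E) + 4) = 3*(4 + E*(-3 + E)) = 12 + 3*E*(-3 + E))
(-52 + g(G))*w(-4) - 1*823 = (-52 + (12 - 9*⅐ + 3*(⅐)²))*11 - 1*823 = (-52 + (12 - 9/7 + 3*(1/49)))*11 - 823 = (-52 + (12 - 9/7 + 3/49))*11 - 823 = (-52 + 528/49)*11 - 823 = -2020/49*11 - 823 = -22220/49 - 823 = -62547/49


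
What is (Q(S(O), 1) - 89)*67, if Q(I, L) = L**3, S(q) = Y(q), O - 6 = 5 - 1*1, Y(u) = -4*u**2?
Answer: -5896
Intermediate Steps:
O = 10 (O = 6 + (5 - 1*1) = 6 + (5 - 1) = 6 + 4 = 10)
S(q) = -4*q**2
(Q(S(O), 1) - 89)*67 = (1**3 - 89)*67 = (1 - 89)*67 = -88*67 = -5896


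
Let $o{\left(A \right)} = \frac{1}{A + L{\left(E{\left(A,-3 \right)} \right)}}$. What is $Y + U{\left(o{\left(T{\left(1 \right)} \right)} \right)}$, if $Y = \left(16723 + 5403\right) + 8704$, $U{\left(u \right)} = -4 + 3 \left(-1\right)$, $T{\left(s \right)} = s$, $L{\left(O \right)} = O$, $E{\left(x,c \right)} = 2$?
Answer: $30823$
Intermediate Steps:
$o{\left(A \right)} = \frac{1}{2 + A}$ ($o{\left(A \right)} = \frac{1}{A + 2} = \frac{1}{2 + A}$)
$U{\left(u \right)} = -7$ ($U{\left(u \right)} = -4 - 3 = -7$)
$Y = 30830$ ($Y = 22126 + 8704 = 30830$)
$Y + U{\left(o{\left(T{\left(1 \right)} \right)} \right)} = 30830 - 7 = 30823$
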